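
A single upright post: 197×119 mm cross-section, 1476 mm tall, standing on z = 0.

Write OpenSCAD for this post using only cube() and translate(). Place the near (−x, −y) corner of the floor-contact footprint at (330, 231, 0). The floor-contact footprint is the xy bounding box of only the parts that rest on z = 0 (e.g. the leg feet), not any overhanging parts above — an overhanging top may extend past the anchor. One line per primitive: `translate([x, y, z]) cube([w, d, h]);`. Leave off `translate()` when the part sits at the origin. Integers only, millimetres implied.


translate([330, 231, 0]) cube([197, 119, 1476]);


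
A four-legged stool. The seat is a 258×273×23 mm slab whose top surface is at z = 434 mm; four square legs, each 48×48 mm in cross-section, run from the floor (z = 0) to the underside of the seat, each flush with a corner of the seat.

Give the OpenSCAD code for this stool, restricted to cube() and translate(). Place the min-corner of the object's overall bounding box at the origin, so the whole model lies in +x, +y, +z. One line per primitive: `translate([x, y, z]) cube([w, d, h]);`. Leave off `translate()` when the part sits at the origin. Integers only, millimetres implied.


translate([0, 0, 411]) cube([258, 273, 23]);
cube([48, 48, 411]);
translate([210, 0, 0]) cube([48, 48, 411]);
translate([0, 225, 0]) cube([48, 48, 411]);
translate([210, 225, 0]) cube([48, 48, 411]);


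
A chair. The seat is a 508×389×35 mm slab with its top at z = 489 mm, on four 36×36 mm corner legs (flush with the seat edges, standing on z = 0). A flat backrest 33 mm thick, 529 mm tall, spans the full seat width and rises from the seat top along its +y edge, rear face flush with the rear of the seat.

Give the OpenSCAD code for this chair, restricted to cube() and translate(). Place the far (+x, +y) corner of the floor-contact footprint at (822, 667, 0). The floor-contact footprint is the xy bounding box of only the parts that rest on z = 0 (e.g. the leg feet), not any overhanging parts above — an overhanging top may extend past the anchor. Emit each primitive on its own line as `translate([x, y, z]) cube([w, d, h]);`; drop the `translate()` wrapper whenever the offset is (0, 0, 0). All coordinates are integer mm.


translate([314, 278, 454]) cube([508, 389, 35]);
translate([314, 278, 0]) cube([36, 36, 454]);
translate([786, 278, 0]) cube([36, 36, 454]);
translate([314, 631, 0]) cube([36, 36, 454]);
translate([786, 631, 0]) cube([36, 36, 454]);
translate([314, 634, 489]) cube([508, 33, 529]);


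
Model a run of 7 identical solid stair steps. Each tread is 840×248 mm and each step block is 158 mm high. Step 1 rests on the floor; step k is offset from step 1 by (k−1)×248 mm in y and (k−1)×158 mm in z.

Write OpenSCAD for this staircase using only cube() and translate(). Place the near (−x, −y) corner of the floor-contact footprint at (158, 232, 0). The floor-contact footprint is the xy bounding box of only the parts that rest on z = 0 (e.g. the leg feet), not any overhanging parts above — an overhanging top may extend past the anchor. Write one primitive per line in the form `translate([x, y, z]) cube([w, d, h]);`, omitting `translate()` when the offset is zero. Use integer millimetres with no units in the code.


translate([158, 232, 0]) cube([840, 248, 158]);
translate([158, 480, 158]) cube([840, 248, 158]);
translate([158, 728, 316]) cube([840, 248, 158]);
translate([158, 976, 474]) cube([840, 248, 158]);
translate([158, 1224, 632]) cube([840, 248, 158]);
translate([158, 1472, 790]) cube([840, 248, 158]);
translate([158, 1720, 948]) cube([840, 248, 158]);


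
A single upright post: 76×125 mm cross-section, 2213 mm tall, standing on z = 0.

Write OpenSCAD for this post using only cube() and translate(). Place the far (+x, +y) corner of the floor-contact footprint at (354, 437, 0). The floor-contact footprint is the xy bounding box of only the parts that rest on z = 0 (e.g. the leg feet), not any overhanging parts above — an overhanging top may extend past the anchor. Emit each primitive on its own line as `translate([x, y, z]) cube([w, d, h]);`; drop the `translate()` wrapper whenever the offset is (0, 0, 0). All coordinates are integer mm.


translate([278, 312, 0]) cube([76, 125, 2213]);


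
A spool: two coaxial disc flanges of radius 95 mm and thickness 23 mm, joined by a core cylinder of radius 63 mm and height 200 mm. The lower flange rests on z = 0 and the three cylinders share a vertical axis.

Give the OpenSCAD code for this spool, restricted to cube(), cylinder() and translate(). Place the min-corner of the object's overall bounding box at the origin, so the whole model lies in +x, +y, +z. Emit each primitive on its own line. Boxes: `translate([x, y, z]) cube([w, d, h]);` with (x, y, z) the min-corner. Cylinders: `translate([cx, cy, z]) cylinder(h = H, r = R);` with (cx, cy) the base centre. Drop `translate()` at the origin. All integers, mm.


translate([95, 95, 0]) cylinder(h = 23, r = 95);
translate([95, 95, 23]) cylinder(h = 200, r = 63);
translate([95, 95, 223]) cylinder(h = 23, r = 95);


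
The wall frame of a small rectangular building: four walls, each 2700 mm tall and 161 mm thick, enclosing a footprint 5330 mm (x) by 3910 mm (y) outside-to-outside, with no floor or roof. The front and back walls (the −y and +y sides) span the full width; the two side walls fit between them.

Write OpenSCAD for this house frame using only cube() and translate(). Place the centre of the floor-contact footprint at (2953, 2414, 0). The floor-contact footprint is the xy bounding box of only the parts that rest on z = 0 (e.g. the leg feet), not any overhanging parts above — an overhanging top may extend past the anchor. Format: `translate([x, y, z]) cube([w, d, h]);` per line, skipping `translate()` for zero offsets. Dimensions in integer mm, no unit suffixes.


translate([288, 459, 0]) cube([5330, 161, 2700]);
translate([288, 4208, 0]) cube([5330, 161, 2700]);
translate([288, 620, 0]) cube([161, 3588, 2700]);
translate([5457, 620, 0]) cube([161, 3588, 2700]);


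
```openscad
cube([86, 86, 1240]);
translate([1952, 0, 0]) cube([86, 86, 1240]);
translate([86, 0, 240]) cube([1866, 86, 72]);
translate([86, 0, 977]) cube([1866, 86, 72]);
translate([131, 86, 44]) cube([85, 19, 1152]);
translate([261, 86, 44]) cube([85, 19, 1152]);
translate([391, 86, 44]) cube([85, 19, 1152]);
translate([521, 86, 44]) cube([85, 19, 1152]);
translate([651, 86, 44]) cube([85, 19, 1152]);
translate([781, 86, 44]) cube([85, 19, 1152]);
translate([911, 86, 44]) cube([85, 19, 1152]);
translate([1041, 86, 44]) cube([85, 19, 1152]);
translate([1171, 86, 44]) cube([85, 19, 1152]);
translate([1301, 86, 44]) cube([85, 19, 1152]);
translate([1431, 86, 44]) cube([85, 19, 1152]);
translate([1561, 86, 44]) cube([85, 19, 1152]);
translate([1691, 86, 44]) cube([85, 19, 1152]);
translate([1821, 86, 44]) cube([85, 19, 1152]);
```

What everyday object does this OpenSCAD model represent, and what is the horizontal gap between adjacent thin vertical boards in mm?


A fence section. The picket gap is 45 mm.

Two posts, two rails, 14 pickets — a fence section. Span 1866 mm holds 14 pickets of 85 mm with 15 equal gaps: ⌊(1866 − 14·85) / 15⌋ = 45 mm.


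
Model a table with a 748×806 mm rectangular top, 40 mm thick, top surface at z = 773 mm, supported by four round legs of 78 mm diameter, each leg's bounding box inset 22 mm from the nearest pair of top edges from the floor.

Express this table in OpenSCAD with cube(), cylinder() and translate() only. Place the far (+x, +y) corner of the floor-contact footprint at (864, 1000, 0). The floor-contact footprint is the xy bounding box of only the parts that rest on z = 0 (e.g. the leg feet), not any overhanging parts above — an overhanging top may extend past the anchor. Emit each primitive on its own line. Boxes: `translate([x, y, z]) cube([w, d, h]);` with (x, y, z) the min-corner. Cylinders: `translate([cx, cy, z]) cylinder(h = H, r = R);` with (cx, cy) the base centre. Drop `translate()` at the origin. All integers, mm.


translate([138, 216, 733]) cube([748, 806, 40]);
translate([199, 277, 0]) cylinder(h = 733, r = 39);
translate([825, 277, 0]) cylinder(h = 733, r = 39);
translate([199, 961, 0]) cylinder(h = 733, r = 39);
translate([825, 961, 0]) cylinder(h = 733, r = 39);


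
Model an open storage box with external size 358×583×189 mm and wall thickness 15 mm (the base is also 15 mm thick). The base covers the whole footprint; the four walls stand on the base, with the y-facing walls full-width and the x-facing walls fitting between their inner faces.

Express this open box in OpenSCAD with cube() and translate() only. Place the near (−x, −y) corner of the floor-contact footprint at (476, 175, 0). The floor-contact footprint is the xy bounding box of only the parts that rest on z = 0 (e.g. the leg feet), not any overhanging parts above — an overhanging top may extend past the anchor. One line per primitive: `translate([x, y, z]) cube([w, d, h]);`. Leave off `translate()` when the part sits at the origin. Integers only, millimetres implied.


translate([476, 175, 0]) cube([358, 583, 15]);
translate([476, 175, 15]) cube([358, 15, 174]);
translate([476, 743, 15]) cube([358, 15, 174]);
translate([476, 190, 15]) cube([15, 553, 174]);
translate([819, 190, 15]) cube([15, 553, 174]);


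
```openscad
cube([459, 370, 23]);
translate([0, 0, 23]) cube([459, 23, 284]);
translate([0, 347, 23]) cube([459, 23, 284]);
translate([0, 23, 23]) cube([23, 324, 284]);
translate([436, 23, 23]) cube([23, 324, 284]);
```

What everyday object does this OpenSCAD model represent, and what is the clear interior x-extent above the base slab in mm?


An open box. The internal width is 413 mm.

A 459×370 base slab with four walls standing on it — an open box. The base is 459 mm wide and the walls are 23 mm thick, so the internal width is 459 − 2 × 23 = 413 mm.


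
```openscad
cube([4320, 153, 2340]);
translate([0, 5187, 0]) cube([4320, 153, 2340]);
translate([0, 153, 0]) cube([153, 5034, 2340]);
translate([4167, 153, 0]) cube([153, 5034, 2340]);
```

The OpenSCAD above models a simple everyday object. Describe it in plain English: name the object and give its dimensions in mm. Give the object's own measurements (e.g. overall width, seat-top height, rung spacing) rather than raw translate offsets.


The wall frame of a small rectangular building: four walls, each 2340 mm tall and 153 mm thick, enclosing a footprint 4320 mm (x) by 5340 mm (y) outside-to-outside, with no floor or roof. The front and back walls (the −y and +y sides) span the full width; the two side walls fit between them.


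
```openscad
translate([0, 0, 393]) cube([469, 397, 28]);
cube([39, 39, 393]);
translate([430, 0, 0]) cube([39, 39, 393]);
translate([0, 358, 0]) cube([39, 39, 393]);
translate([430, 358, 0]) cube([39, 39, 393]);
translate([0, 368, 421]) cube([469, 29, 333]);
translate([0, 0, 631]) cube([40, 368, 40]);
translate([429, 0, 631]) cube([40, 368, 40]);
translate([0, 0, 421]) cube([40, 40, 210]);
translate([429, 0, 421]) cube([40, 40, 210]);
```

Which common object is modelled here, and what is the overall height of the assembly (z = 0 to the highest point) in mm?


A chair. The overall height is 754 mm.

A slab on four corner posts with a tall panel at the back — a chair. The seat slab sits at z = 393 with thickness 28, and the 333 mm backrest starts at the seat top, so the overall height is 393 + 28 + 333 = 754 mm.


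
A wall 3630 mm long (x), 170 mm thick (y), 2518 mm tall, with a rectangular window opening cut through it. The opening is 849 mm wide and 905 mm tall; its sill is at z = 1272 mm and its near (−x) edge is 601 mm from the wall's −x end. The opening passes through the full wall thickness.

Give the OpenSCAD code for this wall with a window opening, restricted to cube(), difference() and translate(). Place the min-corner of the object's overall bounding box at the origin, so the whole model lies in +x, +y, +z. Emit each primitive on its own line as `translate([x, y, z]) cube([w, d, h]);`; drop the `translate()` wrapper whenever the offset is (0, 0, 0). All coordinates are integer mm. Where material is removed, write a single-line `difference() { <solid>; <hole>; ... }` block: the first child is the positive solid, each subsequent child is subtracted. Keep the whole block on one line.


difference() { cube([3630, 170, 2518]); translate([601, 0, 1272]) cube([849, 170, 905]); }


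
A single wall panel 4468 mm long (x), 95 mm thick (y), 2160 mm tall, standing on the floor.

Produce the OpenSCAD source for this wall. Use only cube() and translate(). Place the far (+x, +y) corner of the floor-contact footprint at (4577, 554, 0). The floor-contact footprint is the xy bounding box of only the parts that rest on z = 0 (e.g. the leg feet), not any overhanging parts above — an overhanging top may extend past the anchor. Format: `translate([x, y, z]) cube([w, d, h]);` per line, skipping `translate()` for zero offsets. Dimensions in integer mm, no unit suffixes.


translate([109, 459, 0]) cube([4468, 95, 2160]);


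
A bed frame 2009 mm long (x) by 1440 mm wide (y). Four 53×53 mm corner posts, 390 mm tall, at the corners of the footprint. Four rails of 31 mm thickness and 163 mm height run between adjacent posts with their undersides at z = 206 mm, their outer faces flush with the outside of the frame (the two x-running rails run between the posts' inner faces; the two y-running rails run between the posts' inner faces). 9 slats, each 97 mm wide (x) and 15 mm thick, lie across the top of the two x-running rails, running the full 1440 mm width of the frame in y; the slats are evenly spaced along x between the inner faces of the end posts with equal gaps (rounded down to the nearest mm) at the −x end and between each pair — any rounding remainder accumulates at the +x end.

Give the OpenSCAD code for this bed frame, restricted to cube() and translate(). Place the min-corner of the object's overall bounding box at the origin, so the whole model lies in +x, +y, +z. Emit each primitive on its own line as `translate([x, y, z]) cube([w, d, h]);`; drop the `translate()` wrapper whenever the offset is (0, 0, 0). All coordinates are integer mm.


cube([53, 53, 390]);
translate([0, 1387, 0]) cube([53, 53, 390]);
translate([1956, 0, 0]) cube([53, 53, 390]);
translate([1956, 1387, 0]) cube([53, 53, 390]);
translate([53, 0, 206]) cube([1903, 31, 163]);
translate([53, 1409, 206]) cube([1903, 31, 163]);
translate([0, 53, 206]) cube([31, 1334, 163]);
translate([1978, 53, 206]) cube([31, 1334, 163]);
translate([156, 0, 369]) cube([97, 1440, 15]);
translate([356, 0, 369]) cube([97, 1440, 15]);
translate([556, 0, 369]) cube([97, 1440, 15]);
translate([756, 0, 369]) cube([97, 1440, 15]);
translate([956, 0, 369]) cube([97, 1440, 15]);
translate([1156, 0, 369]) cube([97, 1440, 15]);
translate([1356, 0, 369]) cube([97, 1440, 15]);
translate([1556, 0, 369]) cube([97, 1440, 15]);
translate([1756, 0, 369]) cube([97, 1440, 15]);


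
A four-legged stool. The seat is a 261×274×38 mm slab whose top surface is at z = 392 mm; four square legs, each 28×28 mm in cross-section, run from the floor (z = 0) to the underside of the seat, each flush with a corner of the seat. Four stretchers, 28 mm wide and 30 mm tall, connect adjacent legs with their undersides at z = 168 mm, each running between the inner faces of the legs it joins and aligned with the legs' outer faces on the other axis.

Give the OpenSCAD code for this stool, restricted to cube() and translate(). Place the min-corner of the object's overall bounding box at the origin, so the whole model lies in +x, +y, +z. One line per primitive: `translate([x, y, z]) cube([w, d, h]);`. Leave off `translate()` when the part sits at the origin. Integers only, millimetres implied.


translate([0, 0, 354]) cube([261, 274, 38]);
cube([28, 28, 354]);
translate([233, 0, 0]) cube([28, 28, 354]);
translate([0, 246, 0]) cube([28, 28, 354]);
translate([233, 246, 0]) cube([28, 28, 354]);
translate([28, 0, 168]) cube([205, 28, 30]);
translate([28, 246, 168]) cube([205, 28, 30]);
translate([0, 28, 168]) cube([28, 218, 30]);
translate([233, 28, 168]) cube([28, 218, 30]);


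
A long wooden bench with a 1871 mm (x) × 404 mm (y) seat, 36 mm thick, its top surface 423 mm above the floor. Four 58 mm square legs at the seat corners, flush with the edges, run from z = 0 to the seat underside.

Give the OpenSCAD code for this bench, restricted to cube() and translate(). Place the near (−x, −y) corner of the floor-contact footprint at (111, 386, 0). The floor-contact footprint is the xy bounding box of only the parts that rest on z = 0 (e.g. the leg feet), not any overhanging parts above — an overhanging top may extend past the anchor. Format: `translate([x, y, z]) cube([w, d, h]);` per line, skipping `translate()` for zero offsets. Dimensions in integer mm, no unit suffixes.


// leg_h = 423 − 36 = 387
translate([111, 386, 387]) cube([1871, 404, 36]);
translate([111, 386, 0]) cube([58, 58, 387]);
translate([111, 732, 0]) cube([58, 58, 387]);
translate([1924, 386, 0]) cube([58, 58, 387]);
translate([1924, 732, 0]) cube([58, 58, 387]);


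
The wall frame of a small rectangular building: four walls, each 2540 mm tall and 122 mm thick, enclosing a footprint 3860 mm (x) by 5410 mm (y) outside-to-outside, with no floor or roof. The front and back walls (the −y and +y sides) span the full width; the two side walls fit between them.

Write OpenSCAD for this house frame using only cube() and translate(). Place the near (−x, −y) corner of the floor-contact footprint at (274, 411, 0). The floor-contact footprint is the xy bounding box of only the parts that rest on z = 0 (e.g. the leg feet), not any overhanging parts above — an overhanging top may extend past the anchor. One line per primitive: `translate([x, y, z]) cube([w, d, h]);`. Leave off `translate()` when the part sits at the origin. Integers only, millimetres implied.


translate([274, 411, 0]) cube([3860, 122, 2540]);
translate([274, 5699, 0]) cube([3860, 122, 2540]);
translate([274, 533, 0]) cube([122, 5166, 2540]);
translate([4012, 533, 0]) cube([122, 5166, 2540]);


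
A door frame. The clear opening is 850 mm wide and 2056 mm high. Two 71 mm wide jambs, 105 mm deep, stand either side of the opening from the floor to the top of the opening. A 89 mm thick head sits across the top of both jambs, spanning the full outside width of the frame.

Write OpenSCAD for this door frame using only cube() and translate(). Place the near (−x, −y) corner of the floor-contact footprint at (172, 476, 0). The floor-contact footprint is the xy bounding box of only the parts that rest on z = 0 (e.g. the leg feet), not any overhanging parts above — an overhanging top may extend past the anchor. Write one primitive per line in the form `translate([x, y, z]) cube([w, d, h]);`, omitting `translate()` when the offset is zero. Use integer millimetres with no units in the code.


translate([172, 476, 0]) cube([71, 105, 2056]);
translate([1093, 476, 0]) cube([71, 105, 2056]);
translate([172, 476, 2056]) cube([992, 105, 89]);


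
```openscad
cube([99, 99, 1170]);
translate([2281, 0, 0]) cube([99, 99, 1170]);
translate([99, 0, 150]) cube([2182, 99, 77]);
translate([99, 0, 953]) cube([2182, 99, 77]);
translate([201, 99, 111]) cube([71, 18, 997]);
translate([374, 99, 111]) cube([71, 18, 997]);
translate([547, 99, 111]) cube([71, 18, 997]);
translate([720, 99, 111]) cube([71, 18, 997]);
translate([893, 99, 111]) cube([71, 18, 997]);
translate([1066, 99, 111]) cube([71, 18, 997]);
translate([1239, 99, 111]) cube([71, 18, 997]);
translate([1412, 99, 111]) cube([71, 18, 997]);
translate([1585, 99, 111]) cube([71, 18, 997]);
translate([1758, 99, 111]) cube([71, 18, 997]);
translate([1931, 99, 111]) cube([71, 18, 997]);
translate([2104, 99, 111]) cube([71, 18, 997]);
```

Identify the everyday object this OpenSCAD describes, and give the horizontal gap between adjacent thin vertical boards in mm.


A fence section. The picket gap is 102 mm.

Two posts, two rails, 12 pickets — a fence section. Span 2182 mm holds 12 pickets of 71 mm with 13 equal gaps: ⌊(2182 − 12·71) / 13⌋ = 102 mm.


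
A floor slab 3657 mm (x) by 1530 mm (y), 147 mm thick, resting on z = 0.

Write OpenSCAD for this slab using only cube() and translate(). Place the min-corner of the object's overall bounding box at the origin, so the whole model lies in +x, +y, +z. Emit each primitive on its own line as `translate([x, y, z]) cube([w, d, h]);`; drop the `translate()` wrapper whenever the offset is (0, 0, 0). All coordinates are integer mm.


cube([3657, 1530, 147]);


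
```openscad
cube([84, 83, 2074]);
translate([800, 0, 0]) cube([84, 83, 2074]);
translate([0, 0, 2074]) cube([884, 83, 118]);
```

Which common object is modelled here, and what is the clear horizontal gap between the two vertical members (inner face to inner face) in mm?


A door frame. The clear opening width is 716 mm.

Two 2074 mm tall posts with a header on top — a door frame. The left jamb is 84 mm wide at x = 0; the right jamb starts at x = 800. The clear opening is 800 − 84 = 716 mm.


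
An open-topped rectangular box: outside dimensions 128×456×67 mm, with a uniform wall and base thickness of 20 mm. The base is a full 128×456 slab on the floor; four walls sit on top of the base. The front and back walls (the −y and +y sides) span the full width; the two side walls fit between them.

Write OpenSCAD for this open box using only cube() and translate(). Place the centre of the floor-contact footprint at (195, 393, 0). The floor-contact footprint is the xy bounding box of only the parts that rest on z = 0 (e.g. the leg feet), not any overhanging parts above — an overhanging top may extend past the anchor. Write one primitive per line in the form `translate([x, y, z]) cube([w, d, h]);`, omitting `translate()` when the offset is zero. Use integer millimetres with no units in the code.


translate([131, 165, 0]) cube([128, 456, 20]);
translate([131, 165, 20]) cube([128, 20, 47]);
translate([131, 601, 20]) cube([128, 20, 47]);
translate([131, 185, 20]) cube([20, 416, 47]);
translate([239, 185, 20]) cube([20, 416, 47]);


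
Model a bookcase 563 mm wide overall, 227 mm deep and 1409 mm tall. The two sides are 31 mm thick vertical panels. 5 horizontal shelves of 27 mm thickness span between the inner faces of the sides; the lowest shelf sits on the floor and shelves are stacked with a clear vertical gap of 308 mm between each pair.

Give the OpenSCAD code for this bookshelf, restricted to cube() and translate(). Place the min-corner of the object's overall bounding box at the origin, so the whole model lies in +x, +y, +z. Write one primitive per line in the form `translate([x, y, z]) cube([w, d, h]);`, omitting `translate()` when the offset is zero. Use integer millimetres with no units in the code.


cube([31, 227, 1409]);
translate([532, 0, 0]) cube([31, 227, 1409]);
translate([31, 0, 0]) cube([501, 227, 27]);
translate([31, 0, 335]) cube([501, 227, 27]);
translate([31, 0, 670]) cube([501, 227, 27]);
translate([31, 0, 1005]) cube([501, 227, 27]);
translate([31, 0, 1340]) cube([501, 227, 27]);


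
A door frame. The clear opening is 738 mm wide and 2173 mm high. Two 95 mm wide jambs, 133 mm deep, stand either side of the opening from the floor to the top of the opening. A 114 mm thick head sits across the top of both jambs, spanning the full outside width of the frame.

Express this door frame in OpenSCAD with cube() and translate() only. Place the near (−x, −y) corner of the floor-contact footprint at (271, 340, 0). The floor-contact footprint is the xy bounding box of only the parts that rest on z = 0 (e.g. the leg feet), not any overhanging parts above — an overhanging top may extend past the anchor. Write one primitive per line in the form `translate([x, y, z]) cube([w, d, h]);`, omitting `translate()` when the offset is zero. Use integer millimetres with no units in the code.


translate([271, 340, 0]) cube([95, 133, 2173]);
translate([1104, 340, 0]) cube([95, 133, 2173]);
translate([271, 340, 2173]) cube([928, 133, 114]);


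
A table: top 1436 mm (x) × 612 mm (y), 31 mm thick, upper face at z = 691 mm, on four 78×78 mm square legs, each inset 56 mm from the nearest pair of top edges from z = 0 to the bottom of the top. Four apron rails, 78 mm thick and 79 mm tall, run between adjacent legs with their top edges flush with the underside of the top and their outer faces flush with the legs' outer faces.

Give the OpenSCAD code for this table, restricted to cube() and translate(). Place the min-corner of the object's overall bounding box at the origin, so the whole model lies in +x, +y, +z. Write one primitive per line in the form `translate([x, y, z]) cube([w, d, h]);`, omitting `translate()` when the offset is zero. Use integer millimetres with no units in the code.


translate([0, 0, 660]) cube([1436, 612, 31]);
translate([56, 56, 0]) cube([78, 78, 660]);
translate([1302, 56, 0]) cube([78, 78, 660]);
translate([56, 478, 0]) cube([78, 78, 660]);
translate([1302, 478, 0]) cube([78, 78, 660]);
translate([134, 56, 581]) cube([1168, 78, 79]);
translate([134, 478, 581]) cube([1168, 78, 79]);
translate([56, 134, 581]) cube([78, 344, 79]);
translate([1302, 134, 581]) cube([78, 344, 79]);


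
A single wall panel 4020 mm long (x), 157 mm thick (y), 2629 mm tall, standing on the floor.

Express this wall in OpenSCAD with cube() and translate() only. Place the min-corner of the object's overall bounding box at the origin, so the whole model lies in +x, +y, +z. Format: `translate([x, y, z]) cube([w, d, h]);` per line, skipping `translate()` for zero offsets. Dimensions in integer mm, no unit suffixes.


cube([4020, 157, 2629]);


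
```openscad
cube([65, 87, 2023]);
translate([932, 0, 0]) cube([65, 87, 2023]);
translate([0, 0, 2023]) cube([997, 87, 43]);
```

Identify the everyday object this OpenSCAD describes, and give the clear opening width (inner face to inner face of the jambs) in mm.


A door frame. The clear opening width is 867 mm.

Two 2023 mm tall posts with a header on top — a door frame. The left jamb is 65 mm wide at x = 0; the right jamb starts at x = 932. The clear opening is 932 − 65 = 867 mm.


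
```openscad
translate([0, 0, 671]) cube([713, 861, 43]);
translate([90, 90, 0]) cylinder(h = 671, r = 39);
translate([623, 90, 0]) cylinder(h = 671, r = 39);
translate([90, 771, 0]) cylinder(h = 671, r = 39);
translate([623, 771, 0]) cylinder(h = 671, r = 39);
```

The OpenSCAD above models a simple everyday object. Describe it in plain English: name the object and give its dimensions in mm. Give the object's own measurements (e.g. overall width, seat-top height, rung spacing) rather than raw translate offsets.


A table: top 713 mm (x) × 861 mm (y), 43 mm thick, upper face at z = 714 mm, on four round legs of 78 mm diameter, each leg's bounding box inset 51 mm from the nearest pair of top edges from z = 0 to the bottom of the top.


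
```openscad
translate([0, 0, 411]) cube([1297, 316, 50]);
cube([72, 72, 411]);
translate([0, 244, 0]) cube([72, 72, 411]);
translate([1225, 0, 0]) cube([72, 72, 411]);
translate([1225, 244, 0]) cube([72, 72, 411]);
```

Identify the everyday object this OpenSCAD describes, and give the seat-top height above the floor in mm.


A bench. The seat-top height is 461 mm.

A long slab on four corner posts — a bench. The slab sits at z = 411 with thickness 50, so the top is 411 + 50 = 461 mm.


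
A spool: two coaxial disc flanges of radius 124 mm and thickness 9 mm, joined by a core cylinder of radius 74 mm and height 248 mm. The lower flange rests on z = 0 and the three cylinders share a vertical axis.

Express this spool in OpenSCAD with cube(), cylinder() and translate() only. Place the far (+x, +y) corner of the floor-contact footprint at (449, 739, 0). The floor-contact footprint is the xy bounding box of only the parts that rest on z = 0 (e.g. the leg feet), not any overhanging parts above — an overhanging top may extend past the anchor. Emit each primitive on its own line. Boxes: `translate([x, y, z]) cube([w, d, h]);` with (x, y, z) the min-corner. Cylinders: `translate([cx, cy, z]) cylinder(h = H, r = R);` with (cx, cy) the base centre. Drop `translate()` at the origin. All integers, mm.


translate([325, 615, 0]) cylinder(h = 9, r = 124);
translate([325, 615, 9]) cylinder(h = 248, r = 74);
translate([325, 615, 257]) cylinder(h = 9, r = 124);


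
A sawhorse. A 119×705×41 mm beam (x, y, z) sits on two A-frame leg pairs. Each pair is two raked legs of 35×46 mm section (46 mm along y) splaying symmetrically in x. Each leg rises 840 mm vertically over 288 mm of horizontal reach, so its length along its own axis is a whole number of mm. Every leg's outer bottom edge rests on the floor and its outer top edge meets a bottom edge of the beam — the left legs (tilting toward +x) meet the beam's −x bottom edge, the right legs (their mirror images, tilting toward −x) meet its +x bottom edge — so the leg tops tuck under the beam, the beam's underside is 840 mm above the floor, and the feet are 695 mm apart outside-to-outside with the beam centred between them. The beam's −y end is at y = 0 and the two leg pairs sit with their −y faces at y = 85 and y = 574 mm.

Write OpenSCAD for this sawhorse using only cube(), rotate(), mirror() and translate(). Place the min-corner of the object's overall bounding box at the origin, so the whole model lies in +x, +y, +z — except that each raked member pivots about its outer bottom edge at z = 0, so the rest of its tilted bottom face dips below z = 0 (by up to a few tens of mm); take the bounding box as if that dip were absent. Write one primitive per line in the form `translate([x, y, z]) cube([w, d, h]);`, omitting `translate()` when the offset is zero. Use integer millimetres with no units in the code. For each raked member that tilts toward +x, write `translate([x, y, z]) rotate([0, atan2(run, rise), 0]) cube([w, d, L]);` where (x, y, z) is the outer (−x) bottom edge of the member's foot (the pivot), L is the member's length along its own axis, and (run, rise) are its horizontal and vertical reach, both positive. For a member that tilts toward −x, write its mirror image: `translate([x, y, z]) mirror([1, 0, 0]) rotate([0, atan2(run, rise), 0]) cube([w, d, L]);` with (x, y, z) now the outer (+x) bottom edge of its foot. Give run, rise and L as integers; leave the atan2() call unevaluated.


translate([288, 0, 840]) cube([119, 705, 41]);
translate([0, 85, 0]) rotate([0, atan2(288, 840), 0]) cube([35, 46, 888]);
translate([695, 85, 0]) mirror([1, 0, 0]) rotate([0, atan2(288, 840), 0]) cube([35, 46, 888]);
translate([0, 574, 0]) rotate([0, atan2(288, 840), 0]) cube([35, 46, 888]);
translate([695, 574, 0]) mirror([1, 0, 0]) rotate([0, atan2(288, 840), 0]) cube([35, 46, 888]);


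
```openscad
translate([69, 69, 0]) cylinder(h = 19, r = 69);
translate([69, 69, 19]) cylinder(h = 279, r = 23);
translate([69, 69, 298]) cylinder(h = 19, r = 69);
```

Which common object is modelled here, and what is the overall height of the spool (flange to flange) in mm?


A spool. The overall height is 317 mm.

Three coaxial cylinders, large–small–large — a spool. Two 19 mm flanges and a 279 mm core give 19 + 279 + 19 = 317 mm.


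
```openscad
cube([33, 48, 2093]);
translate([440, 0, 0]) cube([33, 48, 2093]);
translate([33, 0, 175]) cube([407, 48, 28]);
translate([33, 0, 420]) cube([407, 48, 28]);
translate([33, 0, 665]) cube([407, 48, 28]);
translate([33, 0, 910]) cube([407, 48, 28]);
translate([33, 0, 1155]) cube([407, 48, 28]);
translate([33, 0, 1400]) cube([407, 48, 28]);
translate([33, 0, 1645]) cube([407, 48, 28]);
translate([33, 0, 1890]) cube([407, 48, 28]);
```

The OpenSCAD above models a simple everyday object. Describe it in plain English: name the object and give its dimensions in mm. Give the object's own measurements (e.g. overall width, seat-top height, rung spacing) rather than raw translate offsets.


A straight ladder. Two 33×48 mm vertical rails, 2093 mm tall, stand 473 mm apart (outside-to-outside) with their front faces coplanar on the −y side. 8 rungs, each 48 mm deep and 28 mm tall, span between the inner faces of the rails, front faces flush with the rails. The lowest rung's underside is at z = 175 mm and rungs are spaced 245 mm apart (underside to underside).


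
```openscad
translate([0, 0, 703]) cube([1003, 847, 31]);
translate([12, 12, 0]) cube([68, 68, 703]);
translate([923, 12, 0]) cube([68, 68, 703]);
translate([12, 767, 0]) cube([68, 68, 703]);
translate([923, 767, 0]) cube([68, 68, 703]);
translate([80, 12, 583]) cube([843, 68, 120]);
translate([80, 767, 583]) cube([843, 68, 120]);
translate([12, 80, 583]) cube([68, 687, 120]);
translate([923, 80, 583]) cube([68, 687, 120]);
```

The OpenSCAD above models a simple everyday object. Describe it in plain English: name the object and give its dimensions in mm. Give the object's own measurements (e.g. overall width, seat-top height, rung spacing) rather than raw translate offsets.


A rectangular dining table. The top is 1003×847×31 mm with its upper surface at z = 734 mm. It stands on four 68×68 mm square legs, each inset 12 mm from the nearest pair of top edges, running from the floor to the underside of the top. Four apron rails, 68 mm thick and 120 mm tall, run between adjacent legs with their top edges flush with the underside of the top and their outer faces flush with the legs' outer faces.


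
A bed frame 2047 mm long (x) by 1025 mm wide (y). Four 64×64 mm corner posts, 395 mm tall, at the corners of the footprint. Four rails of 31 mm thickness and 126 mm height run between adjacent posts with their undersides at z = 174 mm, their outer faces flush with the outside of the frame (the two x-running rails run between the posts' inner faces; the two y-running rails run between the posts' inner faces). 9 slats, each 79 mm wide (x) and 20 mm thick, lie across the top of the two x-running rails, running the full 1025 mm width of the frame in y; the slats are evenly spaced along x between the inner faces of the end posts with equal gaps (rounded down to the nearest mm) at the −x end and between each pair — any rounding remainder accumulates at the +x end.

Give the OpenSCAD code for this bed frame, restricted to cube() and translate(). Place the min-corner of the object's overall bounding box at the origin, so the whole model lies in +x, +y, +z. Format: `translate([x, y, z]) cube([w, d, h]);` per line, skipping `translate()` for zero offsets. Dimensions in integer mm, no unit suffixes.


cube([64, 64, 395]);
translate([0, 961, 0]) cube([64, 64, 395]);
translate([1983, 0, 0]) cube([64, 64, 395]);
translate([1983, 961, 0]) cube([64, 64, 395]);
translate([64, 0, 174]) cube([1919, 31, 126]);
translate([64, 994, 174]) cube([1919, 31, 126]);
translate([0, 64, 174]) cube([31, 897, 126]);
translate([2016, 64, 174]) cube([31, 897, 126]);
translate([184, 0, 300]) cube([79, 1025, 20]);
translate([383, 0, 300]) cube([79, 1025, 20]);
translate([582, 0, 300]) cube([79, 1025, 20]);
translate([781, 0, 300]) cube([79, 1025, 20]);
translate([980, 0, 300]) cube([79, 1025, 20]);
translate([1179, 0, 300]) cube([79, 1025, 20]);
translate([1378, 0, 300]) cube([79, 1025, 20]);
translate([1577, 0, 300]) cube([79, 1025, 20]);
translate([1776, 0, 300]) cube([79, 1025, 20]);


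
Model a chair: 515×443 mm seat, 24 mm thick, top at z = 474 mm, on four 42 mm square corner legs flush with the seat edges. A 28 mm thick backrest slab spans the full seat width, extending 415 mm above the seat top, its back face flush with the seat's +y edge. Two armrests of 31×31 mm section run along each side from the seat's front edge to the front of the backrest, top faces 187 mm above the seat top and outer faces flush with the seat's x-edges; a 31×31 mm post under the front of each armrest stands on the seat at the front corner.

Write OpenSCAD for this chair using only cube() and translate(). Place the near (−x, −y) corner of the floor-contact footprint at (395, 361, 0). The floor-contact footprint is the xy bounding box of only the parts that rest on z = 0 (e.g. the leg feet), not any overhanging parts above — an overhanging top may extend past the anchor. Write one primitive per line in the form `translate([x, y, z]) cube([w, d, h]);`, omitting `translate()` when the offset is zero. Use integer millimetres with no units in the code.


// leg_h = 474 - 24 = 450
// arm post h = 187 - 31 = 156
translate([395, 361, 450]) cube([515, 443, 24]);
translate([395, 361, 0]) cube([42, 42, 450]);
translate([868, 361, 0]) cube([42, 42, 450]);
translate([395, 762, 0]) cube([42, 42, 450]);
translate([868, 762, 0]) cube([42, 42, 450]);
translate([395, 776, 474]) cube([515, 28, 415]);
translate([395, 361, 630]) cube([31, 415, 31]);
translate([879, 361, 630]) cube([31, 415, 31]);
translate([395, 361, 474]) cube([31, 31, 156]);
translate([879, 361, 474]) cube([31, 31, 156]);


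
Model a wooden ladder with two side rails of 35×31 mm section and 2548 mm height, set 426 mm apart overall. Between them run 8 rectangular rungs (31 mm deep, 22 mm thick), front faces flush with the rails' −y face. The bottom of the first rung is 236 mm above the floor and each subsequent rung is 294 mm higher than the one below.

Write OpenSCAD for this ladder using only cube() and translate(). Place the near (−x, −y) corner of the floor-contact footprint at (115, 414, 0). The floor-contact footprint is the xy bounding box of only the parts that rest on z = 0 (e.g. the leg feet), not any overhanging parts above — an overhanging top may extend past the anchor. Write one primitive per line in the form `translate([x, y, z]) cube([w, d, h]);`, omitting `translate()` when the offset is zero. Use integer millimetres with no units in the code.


translate([115, 414, 0]) cube([35, 31, 2548]);
translate([506, 414, 0]) cube([35, 31, 2548]);
translate([150, 414, 236]) cube([356, 31, 22]);
translate([150, 414, 530]) cube([356, 31, 22]);
translate([150, 414, 824]) cube([356, 31, 22]);
translate([150, 414, 1118]) cube([356, 31, 22]);
translate([150, 414, 1412]) cube([356, 31, 22]);
translate([150, 414, 1706]) cube([356, 31, 22]);
translate([150, 414, 2000]) cube([356, 31, 22]);
translate([150, 414, 2294]) cube([356, 31, 22]);


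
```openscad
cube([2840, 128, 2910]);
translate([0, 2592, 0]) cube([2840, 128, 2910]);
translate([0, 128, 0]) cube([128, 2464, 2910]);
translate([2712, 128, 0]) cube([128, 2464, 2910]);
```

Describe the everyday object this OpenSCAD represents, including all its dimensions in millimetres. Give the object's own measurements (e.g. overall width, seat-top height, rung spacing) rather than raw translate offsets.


The wall frame of a small rectangular building: four walls, each 2910 mm tall and 128 mm thick, enclosing a footprint 2840 mm (x) by 2720 mm (y) outside-to-outside, with no floor or roof. The front and back walls (the −y and +y sides) span the full width; the two side walls fit between them.


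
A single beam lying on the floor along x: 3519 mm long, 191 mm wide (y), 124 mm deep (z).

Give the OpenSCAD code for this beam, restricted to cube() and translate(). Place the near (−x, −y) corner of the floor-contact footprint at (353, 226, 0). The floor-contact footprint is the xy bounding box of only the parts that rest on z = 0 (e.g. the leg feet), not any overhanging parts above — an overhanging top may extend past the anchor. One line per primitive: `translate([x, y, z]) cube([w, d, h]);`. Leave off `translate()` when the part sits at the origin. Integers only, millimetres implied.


translate([353, 226, 0]) cube([3519, 191, 124]);


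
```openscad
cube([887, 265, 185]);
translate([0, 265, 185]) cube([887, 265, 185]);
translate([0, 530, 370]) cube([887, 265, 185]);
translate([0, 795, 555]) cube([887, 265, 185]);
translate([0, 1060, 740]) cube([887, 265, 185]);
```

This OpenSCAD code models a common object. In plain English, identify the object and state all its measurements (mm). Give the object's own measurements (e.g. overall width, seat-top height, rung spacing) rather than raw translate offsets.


A straight staircase of 5 solid steps. Each step is 887 mm wide (x), 265 mm deep (y, the going) and 185 mm tall (the rise). The first step rests on the floor; each subsequent step sits one going further in +y and one rise higher in +z, directly behind and above the previous step with no overlap.
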